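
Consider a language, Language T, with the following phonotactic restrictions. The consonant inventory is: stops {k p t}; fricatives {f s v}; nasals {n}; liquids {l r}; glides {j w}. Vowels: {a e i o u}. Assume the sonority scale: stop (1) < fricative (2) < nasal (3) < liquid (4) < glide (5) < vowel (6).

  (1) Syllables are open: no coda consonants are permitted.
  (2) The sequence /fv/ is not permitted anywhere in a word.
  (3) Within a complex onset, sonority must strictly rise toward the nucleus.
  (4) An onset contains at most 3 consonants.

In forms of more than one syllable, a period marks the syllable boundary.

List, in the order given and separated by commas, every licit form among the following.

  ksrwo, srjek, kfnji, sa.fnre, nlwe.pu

ksrwo — violates constraint 4: syllable 1 onset /ksrw/ has 4 consonants (> 3) → illicit
srjek — violates constraint 1: syllable 1 coda /k/ has 1 consonant (> 0) → illicit
kfnji — violates constraint 4: syllable 1 onset /kfnj/ has 4 consonants (> 3) → illicit
sa.fnre — σ1 onset /s/, coda /∅/ ok; σ2 onset /fnr/ (2→3→4 rises), coda /∅/ ok → licit
nlwe.pu — σ1 onset /nlw/ (3→4→5 rises), coda /∅/ ok; σ2 onset /p/, coda /∅/ ok → licit

sa.fnre, nlwe.pu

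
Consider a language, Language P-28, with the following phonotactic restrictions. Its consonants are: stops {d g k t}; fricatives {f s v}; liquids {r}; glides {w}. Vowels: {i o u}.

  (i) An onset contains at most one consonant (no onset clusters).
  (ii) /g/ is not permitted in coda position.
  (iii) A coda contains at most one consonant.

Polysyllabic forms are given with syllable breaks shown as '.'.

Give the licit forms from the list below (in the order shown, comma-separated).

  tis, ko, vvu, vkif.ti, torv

tis, ko

tis — σ1 onset /t/, coda /s/ ok → licit
ko — σ1 onset /k/, coda /∅/ ok → licit
vvu — violates constraint (i): syllable 1 onset /vv/ has 2 consonants (> 1) → illicit
vkif.ti — violates constraint (i): syllable 1 onset /vk/ has 2 consonants (> 1) → illicit
torv — violates constraint (iii): syllable 1 coda /rv/ has 2 consonants (> 1) → illicit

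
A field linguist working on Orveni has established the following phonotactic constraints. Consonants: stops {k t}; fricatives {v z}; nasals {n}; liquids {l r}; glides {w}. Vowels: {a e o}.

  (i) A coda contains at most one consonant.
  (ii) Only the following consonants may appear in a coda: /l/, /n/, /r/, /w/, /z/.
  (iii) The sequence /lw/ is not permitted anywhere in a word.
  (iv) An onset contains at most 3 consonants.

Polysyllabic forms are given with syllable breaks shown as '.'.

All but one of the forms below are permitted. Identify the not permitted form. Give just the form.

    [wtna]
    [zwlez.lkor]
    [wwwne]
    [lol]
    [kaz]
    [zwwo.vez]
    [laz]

[wwwne]

[wtna] — σ1 onset /wtn/ (3C), coda /∅/ ok → permitted
[zwlez.lkor] — σ1 onset /zwl/ (3C), coda /z/ ok; σ2 onset /lk/ (2C), coda /r/ ok → permitted
[wwwne] — violates constraint (iv): syllable 1 onset /wwwn/ has 4 consonants (> 3) → not permitted
[lol] — σ1 onset /l/, coda /l/ ok → permitted
[kaz] — σ1 onset /k/, coda /z/ ok → permitted
[zwwo.vez] — σ1 onset /zww/ (3C), coda /∅/ ok; σ2 onset /v/, coda /z/ ok → permitted
[laz] — σ1 onset /l/, coda /z/ ok → permitted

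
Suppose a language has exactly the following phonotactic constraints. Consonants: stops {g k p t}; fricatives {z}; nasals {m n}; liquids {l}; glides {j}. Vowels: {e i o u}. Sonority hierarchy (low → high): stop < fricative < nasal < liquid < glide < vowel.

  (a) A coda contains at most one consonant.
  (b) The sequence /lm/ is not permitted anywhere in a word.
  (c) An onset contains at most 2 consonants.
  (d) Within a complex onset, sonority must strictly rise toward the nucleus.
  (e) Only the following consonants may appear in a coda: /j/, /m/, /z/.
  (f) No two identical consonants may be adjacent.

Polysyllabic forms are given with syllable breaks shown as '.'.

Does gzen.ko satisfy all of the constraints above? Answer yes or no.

no

gzen.ko — violates constraint (e): syllable 1 coda contains /n/, which is not a licensed coda consonant → not permitted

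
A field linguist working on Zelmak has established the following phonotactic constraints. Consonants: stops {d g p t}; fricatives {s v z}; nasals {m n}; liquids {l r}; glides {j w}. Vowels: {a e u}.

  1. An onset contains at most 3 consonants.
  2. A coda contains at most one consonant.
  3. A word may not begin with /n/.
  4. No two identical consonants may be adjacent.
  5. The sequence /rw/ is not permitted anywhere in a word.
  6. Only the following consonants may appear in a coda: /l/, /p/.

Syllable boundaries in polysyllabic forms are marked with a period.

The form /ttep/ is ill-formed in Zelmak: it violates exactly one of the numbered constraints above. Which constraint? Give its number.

/ttep/: adjacent identical consonants /tt/.
This is a violation of constraint 4: "No two identical consonants may be adjacent."
The remaining constraints (1, 2, 3, 5, 6) are satisfied.

4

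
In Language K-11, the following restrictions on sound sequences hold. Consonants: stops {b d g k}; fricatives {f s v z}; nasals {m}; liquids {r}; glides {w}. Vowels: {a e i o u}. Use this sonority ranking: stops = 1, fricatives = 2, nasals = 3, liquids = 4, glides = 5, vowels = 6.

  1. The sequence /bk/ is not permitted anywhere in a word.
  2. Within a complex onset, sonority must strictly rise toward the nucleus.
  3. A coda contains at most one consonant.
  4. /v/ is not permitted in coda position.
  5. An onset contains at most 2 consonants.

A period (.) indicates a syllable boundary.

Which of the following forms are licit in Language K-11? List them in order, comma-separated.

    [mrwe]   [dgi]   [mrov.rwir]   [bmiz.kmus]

[mrwe] — violates constraint 5: syllable 1 onset /mrw/ has 3 consonants (> 2) → illicit
[dgi] — violates constraint 2: syllable 1 onset /dg/: /d/ (stop, 1) → /g/ (stop, 1) does not rise → illicit
[mrov.rwir] — violates constraint 4: syllable 1 coda contains /v/ → illicit
[bmiz.kmus] — σ1 onset /bm/ (1→3 rises), coda /z/ ok; σ2 onset /km/ (1→3 rises), coda /s/ ok → licit

[bmiz.kmus]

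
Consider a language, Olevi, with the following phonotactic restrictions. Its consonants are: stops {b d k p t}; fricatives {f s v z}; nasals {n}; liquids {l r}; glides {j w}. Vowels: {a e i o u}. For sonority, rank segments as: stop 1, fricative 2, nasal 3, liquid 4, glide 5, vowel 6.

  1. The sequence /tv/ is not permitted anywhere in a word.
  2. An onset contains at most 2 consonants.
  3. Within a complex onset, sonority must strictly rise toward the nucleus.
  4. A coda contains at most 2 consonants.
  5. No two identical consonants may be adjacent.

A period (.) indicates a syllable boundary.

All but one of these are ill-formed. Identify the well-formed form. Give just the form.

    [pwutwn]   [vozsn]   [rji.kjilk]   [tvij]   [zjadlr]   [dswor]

[rji.kjilk]

[pwutwn] — violates constraint 4: syllable 1 coda /twn/ has 3 consonants (> 2) → ill-formed
[vozsn] — violates constraint 4: syllable 1 coda /zsn/ has 3 consonants (> 2) → ill-formed
[rji.kjilk] — σ1 onset /rj/ (4→5 rises), coda /∅/ ok; σ2 onset /kj/ (1→5 rises), coda /lk/ (2C) ok → well-formed
[tvij] — violates constraint 1: contains banned sequence /tv/ → ill-formed
[zjadlr] — violates constraint 4: syllable 1 coda /dlr/ has 3 consonants (> 2) → ill-formed
[dswor] — violates constraint 2: syllable 1 onset /dsw/ has 3 consonants (> 2) → ill-formed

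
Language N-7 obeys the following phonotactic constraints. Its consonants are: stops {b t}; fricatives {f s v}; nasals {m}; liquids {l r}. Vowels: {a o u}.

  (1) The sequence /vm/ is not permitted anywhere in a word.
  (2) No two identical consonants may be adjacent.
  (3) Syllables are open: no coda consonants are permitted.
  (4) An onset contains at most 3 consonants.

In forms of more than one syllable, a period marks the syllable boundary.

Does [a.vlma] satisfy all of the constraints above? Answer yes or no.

[a.vlma] — σ1 onset /∅/, coda /∅/ ok; σ2 onset /vlm/ (3C), coda /∅/ ok → well-formed

yes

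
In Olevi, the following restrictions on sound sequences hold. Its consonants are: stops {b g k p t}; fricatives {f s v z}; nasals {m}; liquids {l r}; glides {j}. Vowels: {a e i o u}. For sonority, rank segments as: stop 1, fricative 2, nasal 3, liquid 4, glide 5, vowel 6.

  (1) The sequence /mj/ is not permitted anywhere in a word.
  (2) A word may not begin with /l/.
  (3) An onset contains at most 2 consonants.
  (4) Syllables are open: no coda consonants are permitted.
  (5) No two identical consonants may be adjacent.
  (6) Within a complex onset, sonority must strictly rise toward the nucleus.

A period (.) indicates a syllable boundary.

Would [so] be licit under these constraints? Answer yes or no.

yes

[so] — σ1 onset /s/, coda /∅/ ok → licit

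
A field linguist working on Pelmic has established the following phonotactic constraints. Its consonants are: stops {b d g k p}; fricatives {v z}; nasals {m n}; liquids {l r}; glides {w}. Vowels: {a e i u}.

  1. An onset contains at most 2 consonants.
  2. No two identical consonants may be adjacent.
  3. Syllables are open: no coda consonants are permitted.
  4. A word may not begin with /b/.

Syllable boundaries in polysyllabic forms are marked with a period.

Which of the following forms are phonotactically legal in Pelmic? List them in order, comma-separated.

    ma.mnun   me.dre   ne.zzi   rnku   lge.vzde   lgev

me.dre

ma.mnun — violates constraint 3: syllable 2 coda /n/ has 1 consonant (> 0) → phonotactically illegal
me.dre — σ1 onset /m/, coda /∅/ ok; σ2 onset /dr/ (2C), coda /∅/ ok → phonotactically legal
ne.zzi — violates constraint 2: adjacent identical consonants /zz/ → phonotactically illegal
rnku — violates constraint 1: syllable 1 onset /rnk/ has 3 consonants (> 2) → phonotactically illegal
lge.vzde — violates constraint 1: syllable 2 onset /vzd/ has 3 consonants (> 2) → phonotactically illegal
lgev — violates constraint 3: syllable 1 coda /v/ has 1 consonant (> 0) → phonotactically illegal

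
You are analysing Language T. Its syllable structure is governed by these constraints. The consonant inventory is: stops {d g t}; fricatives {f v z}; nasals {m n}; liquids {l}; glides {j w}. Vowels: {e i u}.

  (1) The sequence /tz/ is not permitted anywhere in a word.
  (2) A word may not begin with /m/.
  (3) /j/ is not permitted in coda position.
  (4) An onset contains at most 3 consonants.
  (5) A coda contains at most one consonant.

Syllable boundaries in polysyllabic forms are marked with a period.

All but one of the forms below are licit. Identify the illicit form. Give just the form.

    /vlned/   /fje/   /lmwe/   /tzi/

/vlned/ — σ1 onset /vln/ (3C), coda /d/ ok → licit
/fje/ — σ1 onset /fj/ (2C), coda /∅/ ok → licit
/lmwe/ — σ1 onset /lmw/ (3C), coda /∅/ ok → licit
/tzi/ — violates constraint 1: contains banned sequence /tz/ → illicit

/tzi/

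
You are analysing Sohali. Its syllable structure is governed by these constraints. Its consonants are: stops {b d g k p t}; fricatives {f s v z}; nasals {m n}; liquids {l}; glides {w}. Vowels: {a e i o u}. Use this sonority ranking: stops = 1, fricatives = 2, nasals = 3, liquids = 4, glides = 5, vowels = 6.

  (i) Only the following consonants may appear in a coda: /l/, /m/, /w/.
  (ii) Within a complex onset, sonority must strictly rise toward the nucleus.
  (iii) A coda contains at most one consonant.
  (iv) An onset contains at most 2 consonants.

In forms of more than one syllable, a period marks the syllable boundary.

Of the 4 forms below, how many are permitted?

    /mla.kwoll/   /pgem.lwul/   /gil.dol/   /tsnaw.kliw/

1

/mla.kwoll/ — violates constraint (iii): syllable 2 coda /ll/ has 2 consonants (> 1) → not permitted
/pgem.lwul/ — violates constraint (ii): syllable 1 onset /pg/: /p/ (stop, 1) → /g/ (stop, 1) does not rise → not permitted
/gil.dol/ — σ1 onset /g/, coda /l/ ok; σ2 onset /d/, coda /l/ ok → permitted
/tsnaw.kliw/ — violates constraint (iv): syllable 1 onset /tsn/ has 3 consonants (> 2) → not permitted
Permitted: /gil.dol/ → 1.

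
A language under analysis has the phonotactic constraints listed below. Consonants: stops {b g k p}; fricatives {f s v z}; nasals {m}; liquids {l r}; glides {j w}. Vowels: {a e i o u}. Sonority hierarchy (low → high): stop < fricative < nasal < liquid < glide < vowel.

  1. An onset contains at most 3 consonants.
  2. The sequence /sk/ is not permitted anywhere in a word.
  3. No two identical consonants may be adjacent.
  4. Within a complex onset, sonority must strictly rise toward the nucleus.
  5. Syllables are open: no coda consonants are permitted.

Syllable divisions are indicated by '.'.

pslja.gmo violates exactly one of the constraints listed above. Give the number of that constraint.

pslja.gmo: syllable 1 onset /pslj/ has 4 consonants (> 3).
This is a violation of constraint 1: "An onset contains at most 3 consonants."
The remaining constraints (2, 3, 4, 5) are satisfied.

1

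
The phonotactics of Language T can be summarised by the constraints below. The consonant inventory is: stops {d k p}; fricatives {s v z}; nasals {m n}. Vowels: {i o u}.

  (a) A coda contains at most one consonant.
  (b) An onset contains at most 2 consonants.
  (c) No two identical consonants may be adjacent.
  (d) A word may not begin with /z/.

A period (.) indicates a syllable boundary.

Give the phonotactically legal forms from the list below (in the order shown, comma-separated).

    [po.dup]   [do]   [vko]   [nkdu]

[po.dup], [do], [vko]

[po.dup] — σ1 onset /p/, coda /∅/ ok; σ2 onset /d/, coda /p/ ok → phonotactically legal
[do] — σ1 onset /d/, coda /∅/ ok → phonotactically legal
[vko] — σ1 onset /vk/ (2C), coda /∅/ ok → phonotactically legal
[nkdu] — violates constraint (b): syllable 1 onset /nkd/ has 3 consonants (> 2) → phonotactically illegal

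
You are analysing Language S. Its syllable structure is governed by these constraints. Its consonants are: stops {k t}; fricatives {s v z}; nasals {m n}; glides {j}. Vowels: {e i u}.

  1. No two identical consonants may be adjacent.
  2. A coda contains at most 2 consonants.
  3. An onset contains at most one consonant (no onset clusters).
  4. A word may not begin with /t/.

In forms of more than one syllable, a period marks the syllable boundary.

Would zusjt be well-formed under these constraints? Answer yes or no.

zusjt — violates constraint 2: syllable 1 coda /sjt/ has 3 consonants (> 2) → ill-formed

no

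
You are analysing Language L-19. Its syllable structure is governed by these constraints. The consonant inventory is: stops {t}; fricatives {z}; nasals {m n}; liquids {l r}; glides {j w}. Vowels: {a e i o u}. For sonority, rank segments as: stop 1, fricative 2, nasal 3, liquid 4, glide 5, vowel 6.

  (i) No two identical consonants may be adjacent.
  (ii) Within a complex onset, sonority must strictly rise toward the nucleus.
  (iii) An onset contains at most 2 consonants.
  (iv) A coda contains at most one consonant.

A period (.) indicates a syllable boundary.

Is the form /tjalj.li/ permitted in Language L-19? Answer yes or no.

no

/tjalj.li/ — violates constraint (iv): syllable 1 coda /lj/ has 2 consonants (> 1) → not permitted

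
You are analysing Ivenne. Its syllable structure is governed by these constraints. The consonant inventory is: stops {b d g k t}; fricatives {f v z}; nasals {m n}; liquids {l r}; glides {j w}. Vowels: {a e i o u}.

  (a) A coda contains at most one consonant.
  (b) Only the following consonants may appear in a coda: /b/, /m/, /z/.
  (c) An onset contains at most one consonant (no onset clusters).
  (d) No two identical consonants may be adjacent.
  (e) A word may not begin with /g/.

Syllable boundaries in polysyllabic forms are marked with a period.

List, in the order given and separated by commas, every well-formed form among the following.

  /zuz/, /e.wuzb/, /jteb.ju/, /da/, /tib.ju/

/zuz/ — σ1 onset /z/, coda /z/ ok → well-formed
/e.wuzb/ — violates constraint (a): syllable 2 coda /zb/ has 2 consonants (> 1) → ill-formed
/jteb.ju/ — violates constraint (c): syllable 1 onset /jt/ has 2 consonants (> 1) → ill-formed
/da/ — σ1 onset /d/, coda /∅/ ok → well-formed
/tib.ju/ — σ1 onset /t/, coda /b/ ok; σ2 onset /j/, coda /∅/ ok → well-formed

/zuz/, /da/, /tib.ju/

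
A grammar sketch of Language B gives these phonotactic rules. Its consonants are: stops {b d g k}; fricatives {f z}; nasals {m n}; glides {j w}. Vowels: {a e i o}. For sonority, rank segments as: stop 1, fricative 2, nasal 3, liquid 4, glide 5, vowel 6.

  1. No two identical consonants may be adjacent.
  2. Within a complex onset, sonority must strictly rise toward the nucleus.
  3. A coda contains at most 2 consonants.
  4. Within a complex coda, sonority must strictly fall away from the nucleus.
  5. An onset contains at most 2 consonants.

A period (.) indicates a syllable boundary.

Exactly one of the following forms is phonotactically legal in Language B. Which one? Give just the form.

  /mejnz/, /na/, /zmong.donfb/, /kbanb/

/mejnz/ — violates constraint 3: syllable 1 coda /jnz/ has 3 consonants (> 2) → phonotactically illegal
/na/ — σ1 onset /n/, coda /∅/ ok → phonotactically legal
/zmong.donfb/ — violates constraint 3: syllable 2 coda /nfb/ has 3 consonants (> 2) → phonotactically illegal
/kbanb/ — violates constraint 2: syllable 1 onset /kb/: /k/ (stop, 1) → /b/ (stop, 1) does not rise → phonotactically illegal

/na/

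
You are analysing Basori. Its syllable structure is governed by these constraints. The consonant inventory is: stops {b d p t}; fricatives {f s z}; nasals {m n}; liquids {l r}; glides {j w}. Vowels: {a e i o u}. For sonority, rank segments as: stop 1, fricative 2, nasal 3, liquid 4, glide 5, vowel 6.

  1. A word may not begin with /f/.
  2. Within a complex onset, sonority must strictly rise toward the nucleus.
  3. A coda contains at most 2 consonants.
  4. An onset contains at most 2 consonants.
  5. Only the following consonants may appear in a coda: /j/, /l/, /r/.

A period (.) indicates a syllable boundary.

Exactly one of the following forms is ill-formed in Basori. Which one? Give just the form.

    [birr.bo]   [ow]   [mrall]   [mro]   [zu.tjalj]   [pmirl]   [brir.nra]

[ow]

[birr.bo] — σ1 onset /b/, coda /rr/ (2C) ok; σ2 onset /b/, coda /∅/ ok → well-formed
[ow] — violates constraint 5: syllable 1 coda contains /w/, which is not a licensed coda consonant → ill-formed
[mrall] — σ1 onset /mr/ (3→4 rises), coda /ll/ (2C) ok → well-formed
[mro] — σ1 onset /mr/ (3→4 rises), coda /∅/ ok → well-formed
[zu.tjalj] — σ1 onset /z/, coda /∅/ ok; σ2 onset /tj/ (1→5 rises), coda /lj/ (2C) ok → well-formed
[pmirl] — σ1 onset /pm/ (1→3 rises), coda /rl/ (2C) ok → well-formed
[brir.nra] — σ1 onset /br/ (1→4 rises), coda /r/ ok; σ2 onset /nr/ (3→4 rises), coda /∅/ ok → well-formed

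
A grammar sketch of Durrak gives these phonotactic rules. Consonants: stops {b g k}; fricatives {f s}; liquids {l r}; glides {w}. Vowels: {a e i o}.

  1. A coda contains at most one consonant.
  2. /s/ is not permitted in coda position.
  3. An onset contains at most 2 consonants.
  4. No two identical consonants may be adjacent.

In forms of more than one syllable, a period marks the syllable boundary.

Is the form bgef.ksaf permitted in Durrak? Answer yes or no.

yes

bgef.ksaf — σ1 onset /bg/ (2C), coda /f/ ok; σ2 onset /ks/ (2C), coda /f/ ok → permitted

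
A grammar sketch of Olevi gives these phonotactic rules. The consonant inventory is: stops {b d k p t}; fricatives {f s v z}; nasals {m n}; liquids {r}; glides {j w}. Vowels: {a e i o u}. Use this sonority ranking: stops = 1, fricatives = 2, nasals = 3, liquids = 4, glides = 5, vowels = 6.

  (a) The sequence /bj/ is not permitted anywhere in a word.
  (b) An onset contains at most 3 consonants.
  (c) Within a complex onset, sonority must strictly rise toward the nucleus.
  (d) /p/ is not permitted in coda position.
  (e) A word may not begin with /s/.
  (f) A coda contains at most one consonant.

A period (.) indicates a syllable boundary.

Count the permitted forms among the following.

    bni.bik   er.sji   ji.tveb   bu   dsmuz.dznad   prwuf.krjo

bni.bik — σ1 onset /bn/ (1→3 rises), coda /∅/ ok; σ2 onset /b/, coda /k/ ok → permitted
er.sji — σ1 onset /∅/, coda /r/ ok; σ2 onset /sj/ (2→5 rises), coda /∅/ ok → permitted
ji.tveb — σ1 onset /j/, coda /∅/ ok; σ2 onset /tv/ (1→2 rises), coda /b/ ok → permitted
bu — σ1 onset /b/, coda /∅/ ok → permitted
dsmuz.dznad — σ1 onset /dsm/ (1→2→3 rises), coda /z/ ok; σ2 onset /dzn/ (1→2→3 rises), coda /d/ ok → permitted
prwuf.krjo — σ1 onset /prw/ (1→4→5 rises), coda /f/ ok; σ2 onset /krj/ (1→4→5 rises), coda /∅/ ok → permitted
Permitted: bni.bik, er.sji, ji.tveb, bu, dsmuz.dznad, prwuf.krjo → 6.

6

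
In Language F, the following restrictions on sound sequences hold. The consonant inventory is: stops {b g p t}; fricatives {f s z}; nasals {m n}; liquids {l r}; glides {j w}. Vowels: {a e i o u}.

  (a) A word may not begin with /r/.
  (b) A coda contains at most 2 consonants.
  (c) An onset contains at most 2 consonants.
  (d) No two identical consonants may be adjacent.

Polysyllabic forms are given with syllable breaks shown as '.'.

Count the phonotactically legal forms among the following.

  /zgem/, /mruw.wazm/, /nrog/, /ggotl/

2

/zgem/ — σ1 onset /zg/ (2C), coda /m/ ok → phonotactically legal
/mruw.wazm/ — violates constraint (d): adjacent identical consonants /ww/ → phonotactically illegal
/nrog/ — σ1 onset /nr/ (2C), coda /g/ ok → phonotactically legal
/ggotl/ — violates constraint (d): adjacent identical consonants /gg/ → phonotactically illegal
Phonotactically legal: /zgem/, /nrog/ → 2.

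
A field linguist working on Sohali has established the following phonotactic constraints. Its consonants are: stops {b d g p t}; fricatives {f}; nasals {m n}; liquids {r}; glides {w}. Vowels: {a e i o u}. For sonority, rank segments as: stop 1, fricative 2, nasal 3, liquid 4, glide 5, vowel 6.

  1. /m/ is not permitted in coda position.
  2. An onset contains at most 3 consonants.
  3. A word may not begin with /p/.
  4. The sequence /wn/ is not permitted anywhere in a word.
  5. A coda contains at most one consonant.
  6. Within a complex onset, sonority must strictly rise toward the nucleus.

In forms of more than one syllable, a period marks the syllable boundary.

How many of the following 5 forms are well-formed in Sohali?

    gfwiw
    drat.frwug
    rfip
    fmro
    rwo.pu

4

gfwiw — σ1 onset /gfw/ (1→2→5 rises), coda /w/ ok → well-formed
drat.frwug — σ1 onset /dr/ (1→4 rises), coda /t/ ok; σ2 onset /frw/ (2→4→5 rises), coda /g/ ok → well-formed
rfip — violates constraint 6: syllable 1 onset /rf/: /r/ (liquid, 4) → /f/ (fricative, 2) does not rise → ill-formed
fmro — σ1 onset /fmr/ (2→3→4 rises), coda /∅/ ok → well-formed
rwo.pu — σ1 onset /rw/ (4→5 rises), coda /∅/ ok; σ2 onset /p/, coda /∅/ ok → well-formed
Well-formed: gfwiw, drat.frwug, fmro, rwo.pu → 4.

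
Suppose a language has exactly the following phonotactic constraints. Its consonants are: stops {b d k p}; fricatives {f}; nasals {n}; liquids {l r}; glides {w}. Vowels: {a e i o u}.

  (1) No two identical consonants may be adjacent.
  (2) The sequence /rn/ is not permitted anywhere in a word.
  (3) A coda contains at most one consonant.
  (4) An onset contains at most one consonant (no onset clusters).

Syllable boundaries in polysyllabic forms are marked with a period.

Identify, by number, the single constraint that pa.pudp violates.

pa.pudp: syllable 2 coda /dp/ has 2 consonants (> 1).
This is a violation of constraint 3: "A coda contains at most one consonant."
The remaining constraints (1, 2, 4) are satisfied.

3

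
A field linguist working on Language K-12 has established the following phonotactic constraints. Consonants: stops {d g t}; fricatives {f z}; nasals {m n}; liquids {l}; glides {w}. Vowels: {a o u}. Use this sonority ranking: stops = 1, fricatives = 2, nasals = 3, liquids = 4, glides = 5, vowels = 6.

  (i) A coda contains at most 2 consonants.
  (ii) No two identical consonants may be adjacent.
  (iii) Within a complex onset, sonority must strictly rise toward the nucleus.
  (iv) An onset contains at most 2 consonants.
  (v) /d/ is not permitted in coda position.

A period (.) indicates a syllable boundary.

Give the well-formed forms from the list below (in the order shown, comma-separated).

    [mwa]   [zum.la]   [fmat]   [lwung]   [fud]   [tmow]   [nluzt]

[mwa] — σ1 onset /mw/ (3→5 rises), coda /∅/ ok → well-formed
[zum.la] — σ1 onset /z/, coda /m/ ok; σ2 onset /l/, coda /∅/ ok → well-formed
[fmat] — σ1 onset /fm/ (2→3 rises), coda /t/ ok → well-formed
[lwung] — σ1 onset /lw/ (4→5 rises), coda /ng/ (2C) ok → well-formed
[fud] — violates constraint (v): syllable 1 coda contains /d/ → ill-formed
[tmow] — σ1 onset /tm/ (1→3 rises), coda /w/ ok → well-formed
[nluzt] — σ1 onset /nl/ (3→4 rises), coda /zt/ (2C) ok → well-formed

[mwa], [zum.la], [fmat], [lwung], [tmow], [nluzt]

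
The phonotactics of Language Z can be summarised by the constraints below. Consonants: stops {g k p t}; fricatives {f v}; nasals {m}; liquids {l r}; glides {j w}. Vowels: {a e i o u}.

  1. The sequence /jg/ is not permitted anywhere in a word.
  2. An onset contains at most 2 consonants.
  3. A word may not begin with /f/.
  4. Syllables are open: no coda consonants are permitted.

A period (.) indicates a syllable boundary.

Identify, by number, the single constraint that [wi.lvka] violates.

2

[wi.lvka]: syllable 2 onset /lvk/ has 3 consonants (> 2).
This is a violation of constraint 2: "An onset contains at most 2 consonants."
The remaining constraints (1, 3, 4) are satisfied.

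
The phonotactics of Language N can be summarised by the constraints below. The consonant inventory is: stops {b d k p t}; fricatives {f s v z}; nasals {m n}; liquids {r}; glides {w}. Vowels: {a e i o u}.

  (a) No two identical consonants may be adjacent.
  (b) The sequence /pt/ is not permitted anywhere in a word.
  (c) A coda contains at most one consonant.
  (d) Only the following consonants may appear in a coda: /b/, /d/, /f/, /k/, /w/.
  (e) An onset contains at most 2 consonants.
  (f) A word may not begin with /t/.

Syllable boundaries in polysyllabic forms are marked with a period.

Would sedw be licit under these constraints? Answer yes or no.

no

sedw — violates constraint (c): syllable 1 coda /dw/ has 2 consonants (> 1) → illicit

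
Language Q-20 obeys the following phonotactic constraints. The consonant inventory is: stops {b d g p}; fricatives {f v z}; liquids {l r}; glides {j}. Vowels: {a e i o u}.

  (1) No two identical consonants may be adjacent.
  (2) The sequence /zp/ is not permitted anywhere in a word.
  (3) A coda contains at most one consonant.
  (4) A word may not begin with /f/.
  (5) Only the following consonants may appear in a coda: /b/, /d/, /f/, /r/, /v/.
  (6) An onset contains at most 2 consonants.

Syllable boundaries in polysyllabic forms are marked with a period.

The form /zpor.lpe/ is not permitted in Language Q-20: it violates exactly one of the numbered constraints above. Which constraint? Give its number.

2

/zpor.lpe/: contains banned sequence /zp/.
This is a violation of constraint 2: "The sequence /zp/ is not permitted anywhere in a word."
The remaining constraints (1, 3, 4, 5, 6) are satisfied.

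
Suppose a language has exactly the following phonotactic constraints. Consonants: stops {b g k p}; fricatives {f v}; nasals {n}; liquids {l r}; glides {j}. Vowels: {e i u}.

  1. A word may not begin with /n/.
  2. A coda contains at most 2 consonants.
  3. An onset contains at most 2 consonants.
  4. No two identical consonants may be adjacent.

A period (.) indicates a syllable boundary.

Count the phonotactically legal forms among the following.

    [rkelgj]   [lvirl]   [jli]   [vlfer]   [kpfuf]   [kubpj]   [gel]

[rkelgj] — violates constraint 2: syllable 1 coda /lgj/ has 3 consonants (> 2) → phonotactically illegal
[lvirl] — σ1 onset /lv/ (2C), coda /rl/ (2C) ok → phonotactically legal
[jli] — σ1 onset /jl/ (2C), coda /∅/ ok → phonotactically legal
[vlfer] — violates constraint 3: syllable 1 onset /vlf/ has 3 consonants (> 2) → phonotactically illegal
[kpfuf] — violates constraint 3: syllable 1 onset /kpf/ has 3 consonants (> 2) → phonotactically illegal
[kubpj] — violates constraint 2: syllable 1 coda /bpj/ has 3 consonants (> 2) → phonotactically illegal
[gel] — σ1 onset /g/, coda /l/ ok → phonotactically legal
Phonotactically legal: [lvirl], [jli], [gel] → 3.

3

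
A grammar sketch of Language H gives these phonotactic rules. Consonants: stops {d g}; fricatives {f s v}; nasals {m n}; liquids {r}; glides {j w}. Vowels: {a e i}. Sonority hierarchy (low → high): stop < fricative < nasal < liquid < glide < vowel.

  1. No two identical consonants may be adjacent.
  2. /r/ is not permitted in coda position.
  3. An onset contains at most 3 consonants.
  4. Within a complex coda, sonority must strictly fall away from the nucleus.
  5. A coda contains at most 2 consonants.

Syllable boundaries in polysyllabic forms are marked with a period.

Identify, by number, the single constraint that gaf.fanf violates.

gaf.fanf: adjacent identical consonants /ff/.
This is a violation of constraint 1: "No two identical consonants may be adjacent."
The remaining constraints (2, 3, 4, 5) are satisfied.

1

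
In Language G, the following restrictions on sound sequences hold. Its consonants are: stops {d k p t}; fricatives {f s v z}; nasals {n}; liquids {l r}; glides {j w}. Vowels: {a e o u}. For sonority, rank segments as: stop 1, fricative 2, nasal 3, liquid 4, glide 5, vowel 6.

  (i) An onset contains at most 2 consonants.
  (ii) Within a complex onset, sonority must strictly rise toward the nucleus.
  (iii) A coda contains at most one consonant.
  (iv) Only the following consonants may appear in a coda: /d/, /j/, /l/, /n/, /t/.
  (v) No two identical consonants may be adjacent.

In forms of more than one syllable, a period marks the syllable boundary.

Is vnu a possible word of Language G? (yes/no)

vnu — σ1 onset /vn/ (2→3 rises), coda /∅/ ok → phonotactically legal

yes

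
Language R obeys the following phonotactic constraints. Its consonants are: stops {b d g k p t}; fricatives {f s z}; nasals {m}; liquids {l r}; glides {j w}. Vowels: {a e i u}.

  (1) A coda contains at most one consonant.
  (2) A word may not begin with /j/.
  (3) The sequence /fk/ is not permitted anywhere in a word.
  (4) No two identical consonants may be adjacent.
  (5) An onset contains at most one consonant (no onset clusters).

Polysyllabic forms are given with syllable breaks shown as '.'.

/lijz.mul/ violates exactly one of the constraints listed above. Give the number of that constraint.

/lijz.mul/: syllable 1 coda /jz/ has 2 consonants (> 1).
This is a violation of constraint 1: "A coda contains at most one consonant."
The remaining constraints (2, 3, 4, 5) are satisfied.

1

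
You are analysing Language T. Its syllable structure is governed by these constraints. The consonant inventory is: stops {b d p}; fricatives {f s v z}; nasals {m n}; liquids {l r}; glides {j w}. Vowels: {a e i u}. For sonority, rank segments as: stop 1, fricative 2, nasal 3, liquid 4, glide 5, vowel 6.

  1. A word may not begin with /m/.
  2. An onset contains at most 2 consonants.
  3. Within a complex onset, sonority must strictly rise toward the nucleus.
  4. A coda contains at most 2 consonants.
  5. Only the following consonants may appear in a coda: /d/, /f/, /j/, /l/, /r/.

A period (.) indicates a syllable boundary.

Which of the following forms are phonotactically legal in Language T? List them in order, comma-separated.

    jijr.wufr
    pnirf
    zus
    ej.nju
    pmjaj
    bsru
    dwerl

jijr.wufr — σ1 onset /j/, coda /jr/ (2C) ok; σ2 onset /w/, coda /fr/ (2C) ok → phonotactically legal
pnirf — σ1 onset /pn/ (1→3 rises), coda /rf/ (2C) ok → phonotactically legal
zus — violates constraint 5: syllable 1 coda contains /s/, which is not a licensed coda consonant → phonotactically illegal
ej.nju — σ1 onset /∅/, coda /j/ ok; σ2 onset /nj/ (3→5 rises), coda /∅/ ok → phonotactically legal
pmjaj — violates constraint 2: syllable 1 onset /pmj/ has 3 consonants (> 2) → phonotactically illegal
bsru — violates constraint 2: syllable 1 onset /bsr/ has 3 consonants (> 2) → phonotactically illegal
dwerl — σ1 onset /dw/ (1→5 rises), coda /rl/ (2C) ok → phonotactically legal

jijr.wufr, pnirf, ej.nju, dwerl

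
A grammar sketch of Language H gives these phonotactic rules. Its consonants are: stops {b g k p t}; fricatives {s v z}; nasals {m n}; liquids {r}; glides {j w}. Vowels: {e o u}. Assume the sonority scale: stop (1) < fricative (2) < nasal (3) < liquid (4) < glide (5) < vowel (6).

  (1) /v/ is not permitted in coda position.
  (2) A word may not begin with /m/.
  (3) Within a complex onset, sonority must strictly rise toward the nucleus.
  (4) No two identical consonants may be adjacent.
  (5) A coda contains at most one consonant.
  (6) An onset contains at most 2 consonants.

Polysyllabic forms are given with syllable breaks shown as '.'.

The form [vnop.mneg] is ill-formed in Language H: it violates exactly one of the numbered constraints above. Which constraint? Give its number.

3

[vnop.mneg]: syllable 2 onset /mn/: /m/ (nasal, 3) → /n/ (nasal, 3) does not rise.
This is a violation of constraint 3: "Within a complex onset, sonority must strictly rise toward the nucleus."
The remaining constraints (1, 2, 4, 5, 6) are satisfied.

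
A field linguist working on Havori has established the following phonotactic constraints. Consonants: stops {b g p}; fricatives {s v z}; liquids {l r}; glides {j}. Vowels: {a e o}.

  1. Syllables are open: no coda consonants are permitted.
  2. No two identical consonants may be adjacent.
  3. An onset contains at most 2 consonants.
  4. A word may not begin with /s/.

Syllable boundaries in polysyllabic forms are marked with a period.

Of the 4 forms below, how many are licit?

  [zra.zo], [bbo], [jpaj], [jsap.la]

[zra.zo] — σ1 onset /zr/ (2C), coda /∅/ ok; σ2 onset /z/, coda /∅/ ok → licit
[bbo] — violates constraint 2: adjacent identical consonants /bb/ → illicit
[jpaj] — violates constraint 1: syllable 1 coda /j/ has 1 consonant (> 0) → illicit
[jsap.la] — violates constraint 1: syllable 1 coda /p/ has 1 consonant (> 0) → illicit
Licit: [zra.zo] → 1.

1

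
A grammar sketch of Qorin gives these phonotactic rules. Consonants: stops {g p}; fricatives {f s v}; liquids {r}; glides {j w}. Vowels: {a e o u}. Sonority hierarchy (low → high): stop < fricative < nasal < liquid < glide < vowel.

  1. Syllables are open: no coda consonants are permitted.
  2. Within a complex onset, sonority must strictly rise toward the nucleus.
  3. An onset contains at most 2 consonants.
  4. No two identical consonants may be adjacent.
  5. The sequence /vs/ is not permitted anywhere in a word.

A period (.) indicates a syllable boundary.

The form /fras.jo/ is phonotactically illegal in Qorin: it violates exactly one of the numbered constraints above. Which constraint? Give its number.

/fras.jo/: syllable 1 coda /s/ has 1 consonant (> 0).
This is a violation of constraint 1: "Syllables are open: no coda consonants are permitted."
The remaining constraints (2, 3, 4, 5) are satisfied.

1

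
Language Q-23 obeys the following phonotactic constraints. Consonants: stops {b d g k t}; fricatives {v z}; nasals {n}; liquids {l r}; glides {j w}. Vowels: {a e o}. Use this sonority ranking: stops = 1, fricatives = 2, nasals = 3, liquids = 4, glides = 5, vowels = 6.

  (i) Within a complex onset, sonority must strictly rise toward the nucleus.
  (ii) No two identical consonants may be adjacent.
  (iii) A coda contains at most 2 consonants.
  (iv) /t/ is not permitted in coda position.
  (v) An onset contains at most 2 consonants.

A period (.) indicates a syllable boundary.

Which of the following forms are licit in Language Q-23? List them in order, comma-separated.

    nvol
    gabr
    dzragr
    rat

gabr

nvol — violates constraint (i): syllable 1 onset /nv/: /n/ (nasal, 3) → /v/ (fricative, 2) does not rise → illicit
gabr — σ1 onset /g/, coda /br/ (2C) ok → licit
dzragr — violates constraint (v): syllable 1 onset /dzr/ has 3 consonants (> 2) → illicit
rat — violates constraint (iv): syllable 1 coda contains /t/ → illicit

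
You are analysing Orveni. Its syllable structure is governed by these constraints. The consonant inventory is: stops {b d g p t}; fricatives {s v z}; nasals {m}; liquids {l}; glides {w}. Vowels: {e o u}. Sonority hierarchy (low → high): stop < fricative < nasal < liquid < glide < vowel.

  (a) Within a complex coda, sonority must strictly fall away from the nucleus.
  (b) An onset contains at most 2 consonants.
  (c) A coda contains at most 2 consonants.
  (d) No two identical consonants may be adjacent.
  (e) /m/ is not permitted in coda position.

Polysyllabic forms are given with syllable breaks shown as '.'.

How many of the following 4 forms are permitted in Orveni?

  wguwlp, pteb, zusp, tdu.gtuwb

3

wguwlp — violates constraint (c): syllable 1 coda /wlp/ has 3 consonants (> 2) → not permitted
pteb — σ1 onset /pt/ (2C), coda /b/ ok → permitted
zusp — σ1 onset /z/, coda /sp/ (2→1 falls) ok → permitted
tdu.gtuwb — σ1 onset /td/ (2C), coda /∅/ ok; σ2 onset /gt/ (2C), coda /wb/ (5→1 falls) ok → permitted
Permitted: pteb, zusp, tdu.gtuwb → 3.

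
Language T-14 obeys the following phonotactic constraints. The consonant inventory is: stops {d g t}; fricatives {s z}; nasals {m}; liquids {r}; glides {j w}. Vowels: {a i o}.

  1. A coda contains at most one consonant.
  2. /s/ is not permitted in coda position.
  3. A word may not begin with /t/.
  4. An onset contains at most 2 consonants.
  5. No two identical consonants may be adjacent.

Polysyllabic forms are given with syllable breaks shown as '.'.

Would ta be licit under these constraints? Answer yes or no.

no

ta — violates constraint 3: word begins with /t/ → illicit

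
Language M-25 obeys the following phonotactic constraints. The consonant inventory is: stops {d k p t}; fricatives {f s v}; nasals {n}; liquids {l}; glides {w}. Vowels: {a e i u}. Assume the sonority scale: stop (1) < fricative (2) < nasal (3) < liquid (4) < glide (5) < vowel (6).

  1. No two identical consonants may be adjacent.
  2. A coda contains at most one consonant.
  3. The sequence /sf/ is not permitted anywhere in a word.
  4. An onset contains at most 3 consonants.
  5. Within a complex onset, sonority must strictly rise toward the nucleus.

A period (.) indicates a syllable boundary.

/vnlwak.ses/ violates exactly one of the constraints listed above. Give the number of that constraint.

4

/vnlwak.ses/: syllable 1 onset /vnlw/ has 4 consonants (> 3).
This is a violation of constraint 4: "An onset contains at most 3 consonants."
The remaining constraints (1, 2, 3, 5) are satisfied.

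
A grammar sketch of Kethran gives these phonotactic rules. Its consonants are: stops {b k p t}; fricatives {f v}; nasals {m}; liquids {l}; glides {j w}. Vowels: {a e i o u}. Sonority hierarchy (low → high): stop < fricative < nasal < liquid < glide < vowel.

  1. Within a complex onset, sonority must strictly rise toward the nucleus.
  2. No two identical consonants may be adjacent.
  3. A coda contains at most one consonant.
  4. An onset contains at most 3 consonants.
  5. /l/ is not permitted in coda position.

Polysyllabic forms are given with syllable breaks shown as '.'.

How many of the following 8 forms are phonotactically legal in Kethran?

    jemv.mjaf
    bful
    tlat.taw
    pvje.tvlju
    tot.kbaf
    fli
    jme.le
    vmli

2

jemv.mjaf — violates constraint 3: syllable 1 coda /mv/ has 2 consonants (> 1) → phonotactically illegal
bful — violates constraint 5: syllable 1 coda contains /l/ → phonotactically illegal
tlat.taw — violates constraint 2: adjacent identical consonants /tt/ → phonotactically illegal
pvje.tvlju — violates constraint 4: syllable 2 onset /tvlj/ has 4 consonants (> 3) → phonotactically illegal
tot.kbaf — violates constraint 1: syllable 2 onset /kb/: /k/ (stop, 1) → /b/ (stop, 1) does not rise → phonotactically illegal
fli — σ1 onset /fl/ (2→4 rises), coda /∅/ ok → phonotactically legal
jme.le — violates constraint 1: syllable 1 onset /jm/: /j/ (glide, 5) → /m/ (nasal, 3) does not rise → phonotactically illegal
vmli — σ1 onset /vml/ (2→3→4 rises), coda /∅/ ok → phonotactically legal
Phonotactically legal: fli, vmli → 2.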